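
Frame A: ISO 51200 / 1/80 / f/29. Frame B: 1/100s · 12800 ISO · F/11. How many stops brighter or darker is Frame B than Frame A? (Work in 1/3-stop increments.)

Aperture: f/29 → f/25 → f/22 → f/20 → f/18 → f/16 → f/14 → f/13 → f/11 — 2 2/3 stops opened up (brighter).
Shutter speed: 1/80 → 1/100 — 1/3 stop faster (darker).
ISO: 51200 → 40000 → 32000 → 25600 → 20000 → 16000 → 12800 — 2 stops dropped (darker).
Net: +2 2/3 −1/3 −2 = +1/3 stops.

1/3 stop brighter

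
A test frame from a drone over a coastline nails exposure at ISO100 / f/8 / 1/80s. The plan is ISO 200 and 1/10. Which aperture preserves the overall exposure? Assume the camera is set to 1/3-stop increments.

ISO: 100 → 125 → 160 → 200 — 1 stop raised (brighter).
Shutter speed: 1/80 → 1/60 → 1/50 → 1/40 → 1/30 → 1/25 → 1/20 → 1/15 → 1/13 → 1/10 — 3 stops slower (brighter).
Net change so far: 4 stops brighter. Offset with the aperture: f/8 → f/9 → f/10 → f/11 → f/13 → f/14 → f/16 → f/18 → f/20 → f/22 → f/25 → f/29 → f/32.

f/32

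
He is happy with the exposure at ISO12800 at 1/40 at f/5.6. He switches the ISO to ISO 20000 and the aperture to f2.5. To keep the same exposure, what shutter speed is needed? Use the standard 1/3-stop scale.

1/320s

ISO: 12800 → 16000 → 20000 — 2/3 stop higher (brighter).
Aperture: f/5.6 → f/5 → f/4.5 → f/4 → f/3.5 → f/3.2 → f/2.8 → f/2.5 — 2 1/3 stops opened up (brighter).
Net change so far: 3 stops brighter. Offset with the shutter speed: 1/40 → 1/50 → 1/60 → 1/80 → 1/100 → 1/125 → 1/160 → 1/200 → 1/250 → 1/320.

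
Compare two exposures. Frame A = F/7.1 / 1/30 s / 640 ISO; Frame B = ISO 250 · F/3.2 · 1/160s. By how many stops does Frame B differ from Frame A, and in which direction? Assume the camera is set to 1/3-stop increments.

1 1/3 stops darker

Aperture: f/7.1 → f/6.3 → f/5.6 → f/5 → f/4.5 → f/4 → f/3.5 → f/3.2 — 2 1/3 stops opened up (brighter).
Shutter speed: 1/30 → 1/40 → 1/50 → 1/60 → 1/80 → 1/100 → 1/125 → 1/160 — 2 1/3 stops faster (darker).
ISO: 640 → 500 → 400 → 320 → 250 — 1 1/3 stops dropped (darker).
Net: +2 1/3 −2 1/3 −1 1/3 = −1 1/3 stops.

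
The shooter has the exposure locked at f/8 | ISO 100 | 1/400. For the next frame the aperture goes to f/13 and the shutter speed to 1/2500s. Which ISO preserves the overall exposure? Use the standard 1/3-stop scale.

Aperture: f/8 → f/9 → f/10 → f/11 → f/13 — 1 1/3 stops narrower (darker).
Shutter speed: 1/400 → 1/500 → 1/640 → 1/800 → 1/1000 → 1/1250 → 1/1600 → 1/2000 → 1/2500 — 2 2/3 stops shorter (darker).
Net change so far: 4 stops darker. Offset with the ISO: 100 → 125 → 160 → 200 → 250 → 320 → 400 → 500 → 640 → 800 → 1000 → 1250 → 1600.

ISO 1600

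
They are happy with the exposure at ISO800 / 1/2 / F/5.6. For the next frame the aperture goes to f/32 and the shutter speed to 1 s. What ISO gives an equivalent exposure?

Aperture: f/5.6 → f/8 → f/11 → f/16 → f/22 → f/32 — 5 stops smaller aperture (darker).
Shutter speed: 1/2 → 1 — 1 stop slower (brighter).
Net change so far: 4 stops darker. Offset with the ISO: 800 → 1600 → 3200 → 6400 → 12800.

ISO 12800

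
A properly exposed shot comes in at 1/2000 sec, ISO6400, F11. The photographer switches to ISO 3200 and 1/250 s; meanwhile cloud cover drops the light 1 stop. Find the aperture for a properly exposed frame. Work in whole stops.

f/16

Scene light: 1 stop darker.
ISO: 6400 → 3200 — 1 stop dropped (darker).
Shutter speed: 1/2000 → 1/1000 → 1/500 → 1/250 — 3 stops slower (brighter).
Net so far: 1 stop brighter. Aperture: f/11 → f/16.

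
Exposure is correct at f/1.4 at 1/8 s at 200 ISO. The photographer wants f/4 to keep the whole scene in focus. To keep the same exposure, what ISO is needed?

ISO 1600

Aperture: f/1.4 → f/2 → f/2.8 → f/4 — 3 stops smaller aperture (darker).
Need 3 stops brighter from the ISO: 200 → 400 → 800 → 1600.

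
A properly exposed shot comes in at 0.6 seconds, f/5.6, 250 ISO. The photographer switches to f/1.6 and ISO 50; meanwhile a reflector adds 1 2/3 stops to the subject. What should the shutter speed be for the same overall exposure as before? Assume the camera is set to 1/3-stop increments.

1/13s

Scene light: 1 2/3 stops brighter.
Aperture: f/5.6 → f/5 → f/4.5 → f/4 → f/3.5 → f/3.2 → f/2.8 → f/2.5 → f/2.2 → f/2 → f/1.8 → f/1.6 — 3 2/3 stops opened up (brighter).
ISO: 250 → 200 → 160 → 125 → 100 → 80 → 64 → 50 — 2 1/3 stops dropped (darker).
Net so far: 3 stops brighter. Shutter speed: 0.6 → 0.5 → 0.4 → 0.3 → 1/4 → 1/5 → 1/6 → 1/8 → 1/10 → 1/13.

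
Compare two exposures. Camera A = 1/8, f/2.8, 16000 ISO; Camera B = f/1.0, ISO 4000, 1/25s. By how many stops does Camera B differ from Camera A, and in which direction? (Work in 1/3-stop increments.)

2/3 stop darker

Aperture: f/2.8 → f/2.5 → f/2.2 → f/2 → f/1.8 → f/1.6 → f/1.4 → f/1.2 → f/1.1 → f/1.0 — 3 stops wider (brighter).
Shutter speed: 1/8 → 1/10 → 1/13 → 1/15 → 1/20 → 1/25 — 1 2/3 stops shorter (darker).
ISO: 16000 → 12800 → 10000 → 8000 → 6400 → 5000 → 4000 — 2 stops lower (darker).
Net: +3 −1 2/3 −2 = −2/3 stops.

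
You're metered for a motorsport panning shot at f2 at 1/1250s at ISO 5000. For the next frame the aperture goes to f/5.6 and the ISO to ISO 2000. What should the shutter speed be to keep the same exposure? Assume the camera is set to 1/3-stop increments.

Aperture: f/2 → f/2.2 → f/2.5 → f/2.8 → f/3.2 → f/3.5 → f/4 → f/4.5 → f/5 → f/5.6 — 3 stops stopped down (darker).
ISO: 5000 → 4000 → 3200 → 2500 → 2000 — 1 1/3 stops lower (darker).
Net change so far: 4 1/3 stops darker. Offset with the shutter speed: 1/1250 → 1/1000 → 1/800 → 1/640 → 1/500 → 1/400 → 1/320 → 1/250 → 1/200 → 1/160 → 1/125 → 1/100 → 1/80 → 1/60.

1/60s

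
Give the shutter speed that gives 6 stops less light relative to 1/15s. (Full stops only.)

Shutter speed: 1/15 → 1/30 → 1/60 → 1/125 → 1/250 → 1/500 → 1/1000 — 6 stops faster (darker).

1/1000s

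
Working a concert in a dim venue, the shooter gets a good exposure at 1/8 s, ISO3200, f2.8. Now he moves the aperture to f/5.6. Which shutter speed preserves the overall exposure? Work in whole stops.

1/2s

Aperture: f/2.8 → f/4 → f/5.6 — 2 stops smaller aperture (darker).
Need 2 stops brighter from the shutter speed: 1/8 → 1/4 → 1/2.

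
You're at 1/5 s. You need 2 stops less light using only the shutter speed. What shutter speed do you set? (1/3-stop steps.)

1/20s

Shutter speed: 1/5 → 1/6 → 1/8 → 1/10 → 1/13 → 1/15 → 1/20 — 2 stops faster (darker).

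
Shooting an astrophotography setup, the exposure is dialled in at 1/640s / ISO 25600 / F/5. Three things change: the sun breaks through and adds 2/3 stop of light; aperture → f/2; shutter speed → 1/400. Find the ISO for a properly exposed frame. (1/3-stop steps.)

ISO 1600

Scene light: 2/3 stop brighter.
Aperture: f/5 → f/4.5 → f/4 → f/3.5 → f/3.2 → f/2.8 → f/2.5 → f/2.2 → f/2 — 2 2/3 stops opened up (brighter).
Shutter speed: 1/640 → 1/500 → 1/400 — 2/3 stop longer (brighter).
Net so far: 4 stops brighter. ISO: 25600 → 20000 → 16000 → 12800 → 10000 → 8000 → 6400 → 5000 → 4000 → 3200 → 2500 → 2000 → 1600.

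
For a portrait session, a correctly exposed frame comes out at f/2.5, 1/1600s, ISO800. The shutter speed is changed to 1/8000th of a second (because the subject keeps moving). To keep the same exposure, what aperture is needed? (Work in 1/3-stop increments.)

f/1.1

Shutter speed: 1/1600 → 1/2000 → 1/2500 → 1/3200 → 1/4000 → 1/5000 → 1/6400 → 1/8000 — 2 1/3 stops shorter (darker).
Need 2 1/3 stops brighter from the aperture: f/2.5 → f/2.2 → f/2 → f/1.8 → f/1.6 → f/1.4 → f/1.2 → f/1.1.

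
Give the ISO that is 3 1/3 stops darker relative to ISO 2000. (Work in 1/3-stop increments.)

ISO: 2000 → 1600 → 1250 → 1000 → 800 → 640 → 500 → 400 → 320 → 250 → 200 — 3 1/3 stops lower (darker).

ISO 200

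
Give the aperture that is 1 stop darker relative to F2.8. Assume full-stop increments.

f/4

Aperture: f/2.8 → f/4 — 1 stop smaller aperture (darker).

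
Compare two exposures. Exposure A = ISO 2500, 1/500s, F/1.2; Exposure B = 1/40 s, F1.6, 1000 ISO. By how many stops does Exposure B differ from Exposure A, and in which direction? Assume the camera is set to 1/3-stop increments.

Aperture: f/1.2 → f/1.4 → f/1.6 — 2/3 stop stopped down (darker).
Shutter speed: 1/500 → 1/400 → 1/320 → 1/250 → 1/200 → 1/160 → 1/125 → 1/100 → 1/80 → 1/60 → 1/50 → 1/40 — 3 2/3 stops longer (brighter).
ISO: 2500 → 2000 → 1600 → 1250 → 1000 — 1 1/3 stops lower (darker).
Net: −2/3 +3 2/3 −1 1/3 = +1 2/3 stops.

1 2/3 stops brighter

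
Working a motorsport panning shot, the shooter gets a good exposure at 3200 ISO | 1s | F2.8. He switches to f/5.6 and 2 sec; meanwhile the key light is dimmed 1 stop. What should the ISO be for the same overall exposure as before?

Scene light: 1 stop darker.
Aperture: f/2.8 → f/4 → f/5.6 — 2 stops narrower (darker).
Shutter speed: 1 → 2 — 1 stop longer (brighter).
Net so far: 2 stops darker. ISO: 3200 → 6400 → 12800.

ISO 12800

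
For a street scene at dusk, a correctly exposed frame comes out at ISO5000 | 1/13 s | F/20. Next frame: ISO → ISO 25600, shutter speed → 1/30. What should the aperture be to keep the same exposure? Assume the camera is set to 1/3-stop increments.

ISO: 5000 → 6400 → 8000 → 10000 → 12800 → 16000 → 20000 → 25600 — 2 1/3 stops raised (brighter).
Shutter speed: 1/13 → 1/15 → 1/20 → 1/25 → 1/30 — 1 1/3 stops faster (darker).
Net change so far: 1 stop brighter. Offset with the aperture: f/20 → f/22 → f/25 → f/29.

f/29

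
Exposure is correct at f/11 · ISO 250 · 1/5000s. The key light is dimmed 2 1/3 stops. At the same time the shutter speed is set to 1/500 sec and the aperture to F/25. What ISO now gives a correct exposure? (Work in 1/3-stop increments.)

Scene light: 2 1/3 stops darker.
Shutter speed: 1/5000 → 1/4000 → 1/3200 → 1/2500 → 1/2000 → 1/1600 → 1/1250 → 1/1000 → 1/800 → 1/640 → 1/500 — 3 1/3 stops longer (brighter).
Aperture: f/11 → f/13 → f/14 → f/16 → f/18 → f/20 → f/22 → f/25 — 2 1/3 stops stopped down (darker).
Net so far: 1 1/3 stops darker. ISO: 250 → 320 → 400 → 500 → 640.

ISO 640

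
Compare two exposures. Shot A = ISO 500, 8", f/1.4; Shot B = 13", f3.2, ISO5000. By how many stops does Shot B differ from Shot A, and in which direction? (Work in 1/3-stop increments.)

Aperture: f/1.4 → f/1.6 → f/1.8 → f/2 → f/2.2 → f/2.5 → f/2.8 → f/3.2 — 2 1/3 stops smaller aperture (darker).
Shutter speed: 8 → 10 → 13 — 2/3 stop longer (brighter).
ISO: 500 → 640 → 800 → 1000 → 1250 → 1600 → 2000 → 2500 → 3200 → 4000 → 5000 — 3 1/3 stops higher (brighter).
Net: −2 1/3 +2/3 +3 1/3 = +1 2/3 stops.

1 2/3 stops brighter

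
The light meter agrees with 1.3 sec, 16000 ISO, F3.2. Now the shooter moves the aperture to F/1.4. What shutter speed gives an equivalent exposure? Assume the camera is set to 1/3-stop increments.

Aperture: f/3.2 → f/2.8 → f/2.5 → f/2.2 → f/2 → f/1.8 → f/1.6 → f/1.4 — 2 1/3 stops opened up (brighter).
Need 2 1/3 stops darker from the shutter speed: 1.3 → 1 → 0.8 → 0.6 → 0.5 → 0.4 → 0.3 → 1/4.

1/4s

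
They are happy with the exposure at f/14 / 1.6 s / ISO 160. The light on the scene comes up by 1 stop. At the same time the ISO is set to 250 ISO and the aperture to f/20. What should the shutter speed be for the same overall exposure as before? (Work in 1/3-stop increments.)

1 s

Scene light: 1 stop brighter.
ISO: 160 → 200 → 250 — 2/3 stop higher (brighter).
Aperture: f/14 → f/16 → f/18 → f/20 — 1 stop stopped down (darker).
Net so far: 2/3 stop brighter. Shutter speed: 1.6 → 1.3 → 1.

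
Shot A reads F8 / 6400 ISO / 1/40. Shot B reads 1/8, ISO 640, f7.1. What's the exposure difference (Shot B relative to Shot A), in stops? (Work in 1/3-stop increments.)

2/3 stop darker

Aperture: f/8 → f/7.1 — 1/3 stop larger aperture (brighter).
Shutter speed: 1/40 → 1/30 → 1/25 → 1/20 → 1/15 → 1/13 → 1/10 → 1/8 — 2 1/3 stops longer (brighter).
ISO: 6400 → 5000 → 4000 → 3200 → 2500 → 2000 → 1600 → 1250 → 1000 → 800 → 640 — 3 1/3 stops dropped (darker).
Net: +1/3 +2 1/3 −3 1/3 = −2/3 stops.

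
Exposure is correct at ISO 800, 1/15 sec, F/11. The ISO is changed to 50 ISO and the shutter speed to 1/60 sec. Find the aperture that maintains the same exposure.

f/1.4

ISO: 800 → 400 → 200 → 100 → 50 — 4 stops lower (darker).
Shutter speed: 1/15 → 1/30 → 1/60 — 2 stops shorter (darker).
Net change so far: 6 stops darker. Offset with the aperture: f/11 → f/8 → f/5.6 → f/4 → f/2.8 → f/2 → f/1.4.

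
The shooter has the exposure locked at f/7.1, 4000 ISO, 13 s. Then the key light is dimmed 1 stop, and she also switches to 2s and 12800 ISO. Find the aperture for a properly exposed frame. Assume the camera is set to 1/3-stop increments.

f/3.5

Scene light: 1 stop darker.
Shutter speed: 13 → 10 → 8 → 6 → 5 → 4 → 3.2 → 2.5 → 2 — 2 2/3 stops shorter (darker).
ISO: 4000 → 5000 → 6400 → 8000 → 10000 → 12800 — 1 2/3 stops higher (brighter).
Net so far: 2 stops darker. Aperture: f/7.1 → f/6.3 → f/5.6 → f/5 → f/4.5 → f/4 → f/3.5.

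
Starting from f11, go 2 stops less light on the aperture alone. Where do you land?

f/22

Aperture: f/11 → f/16 → f/22 — 2 stops narrower (darker).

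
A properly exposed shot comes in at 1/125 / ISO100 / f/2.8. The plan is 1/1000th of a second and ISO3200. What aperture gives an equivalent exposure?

f/5.6

Shutter speed: 1/125 → 1/250 → 1/500 → 1/1000 — 3 stops faster (darker).
ISO: 100 → 200 → 400 → 800 → 1600 → 3200 — 5 stops higher (brighter).
Net change so far: 2 stops brighter. Offset with the aperture: f/2.8 → f/4 → f/5.6.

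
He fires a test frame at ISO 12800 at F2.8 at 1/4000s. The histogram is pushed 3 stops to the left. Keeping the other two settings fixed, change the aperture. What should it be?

f/1.0

Underexposed by 3 stops → need 3 stops brighter.
Aperture: f/2.8 → f/2 → f/1.4 → f/1.0.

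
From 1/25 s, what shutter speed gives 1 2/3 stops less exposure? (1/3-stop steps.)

Shutter speed: 1/25 → 1/30 → 1/40 → 1/50 → 1/60 → 1/80 — 1 2/3 stops shorter (darker).

1/80s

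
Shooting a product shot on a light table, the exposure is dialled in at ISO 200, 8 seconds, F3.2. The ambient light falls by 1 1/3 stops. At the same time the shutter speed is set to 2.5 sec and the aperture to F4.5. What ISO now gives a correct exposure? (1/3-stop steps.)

ISO 3200

Scene light: 1 1/3 stops darker.
Shutter speed: 8 → 6 → 5 → 4 → 3.2 → 2.5 — 1 2/3 stops shorter (darker).
Aperture: f/3.2 → f/3.5 → f/4 → f/4.5 — 1 stop stopped down (darker).
Net so far: 4 stops darker. ISO: 200 → 250 → 320 → 400 → 500 → 640 → 800 → 1000 → 1250 → 1600 → 2000 → 2500 → 3200.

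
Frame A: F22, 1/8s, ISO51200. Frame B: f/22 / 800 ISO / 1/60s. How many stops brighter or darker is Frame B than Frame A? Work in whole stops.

9 stops darker

Aperture: unchanged.
Shutter speed: 1/8 → 1/15 → 1/30 → 1/60 — 3 stops faster (darker).
ISO: 51200 → 25600 → 12800 → 6400 → 3200 → 1600 → 800 — 6 stops dropped (darker).
Net: −3 −6 = −9 stops.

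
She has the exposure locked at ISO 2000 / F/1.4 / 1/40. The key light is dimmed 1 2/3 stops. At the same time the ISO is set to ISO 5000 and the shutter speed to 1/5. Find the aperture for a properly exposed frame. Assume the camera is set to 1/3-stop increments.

f/3.5

Scene light: 1 2/3 stops darker.
ISO: 2000 → 2500 → 3200 → 4000 → 5000 — 1 1/3 stops higher (brighter).
Shutter speed: 1/40 → 1/30 → 1/25 → 1/20 → 1/15 → 1/13 → 1/10 → 1/8 → 1/6 → 1/5 — 3 stops slower (brighter).
Net so far: 2 2/3 stops brighter. Aperture: f/1.4 → f/1.6 → f/1.8 → f/2 → f/2.2 → f/2.5 → f/2.8 → f/3.2 → f/3.5.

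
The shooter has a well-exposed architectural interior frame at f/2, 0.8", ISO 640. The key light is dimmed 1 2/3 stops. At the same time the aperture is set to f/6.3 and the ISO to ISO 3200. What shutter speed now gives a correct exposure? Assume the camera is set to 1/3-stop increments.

Scene light: 1 2/3 stops darker.
Aperture: f/2 → f/2.2 → f/2.5 → f/2.8 → f/3.2 → f/3.5 → f/4 → f/4.5 → f/5 → f/5.6 → f/6.3 — 3 1/3 stops smaller aperture (darker).
ISO: 640 → 800 → 1000 → 1250 → 1600 → 2000 → 2500 → 3200 — 2 1/3 stops raised (brighter).
Net so far: 2 2/3 stops darker. Shutter speed: 0.8 → 1 → 1.3 → 1.6 → 2 → 2.5 → 3.2 → 4 → 5.

5 s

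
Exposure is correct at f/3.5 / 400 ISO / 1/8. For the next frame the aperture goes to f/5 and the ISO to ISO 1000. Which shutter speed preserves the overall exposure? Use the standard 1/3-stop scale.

Aperture: f/3.5 → f/4 → f/4.5 → f/5 — 1 stop stopped down (darker).
ISO: 400 → 500 → 640 → 800 → 1000 — 1 1/3 stops higher (brighter).
Net change so far: 1/3 stop brighter. Offset with the shutter speed: 1/8 → 1/10.

1/10s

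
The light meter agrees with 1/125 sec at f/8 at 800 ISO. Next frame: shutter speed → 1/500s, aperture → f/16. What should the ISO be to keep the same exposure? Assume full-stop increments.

ISO 12800

Shutter speed: 1/125 → 1/250 → 1/500 — 2 stops shorter (darker).
Aperture: f/8 → f/11 → f/16 — 2 stops stopped down (darker).
Net change so far: 4 stops darker. Offset with the ISO: 800 → 1600 → 3200 → 6400 → 12800.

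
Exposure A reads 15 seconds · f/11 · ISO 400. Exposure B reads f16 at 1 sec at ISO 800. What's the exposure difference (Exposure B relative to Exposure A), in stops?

4 stops darker

Aperture: f/11 → f/16 — 1 stop narrower (darker).
Shutter speed: 15 → 8 → 4 → 2 → 1 — 4 stops shorter (darker).
ISO: 400 → 800 — 1 stop higher (brighter).
Net: −1 −4 +1 = −4 stops.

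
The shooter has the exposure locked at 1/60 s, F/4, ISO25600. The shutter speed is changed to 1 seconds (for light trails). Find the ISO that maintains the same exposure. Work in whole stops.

ISO 400

Shutter speed: 1/60 → 1/30 → 1/15 → 1/8 → 1/4 → 1/2 → 1 — 6 stops longer (brighter).
Need 6 stops darker from the ISO: 25600 → 12800 → 6400 → 3200 → 1600 → 800 → 400.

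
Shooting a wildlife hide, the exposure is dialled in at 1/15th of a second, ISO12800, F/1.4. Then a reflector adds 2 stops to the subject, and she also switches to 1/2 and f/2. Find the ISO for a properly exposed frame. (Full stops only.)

Scene light: 2 stops brighter.
Shutter speed: 1/15 → 1/8 → 1/4 → 1/2 — 3 stops slower (brighter).
Aperture: f/1.4 → f/2 — 1 stop stopped down (darker).
Net so far: 4 stops brighter. ISO: 12800 → 6400 → 3200 → 1600 → 800.

ISO 800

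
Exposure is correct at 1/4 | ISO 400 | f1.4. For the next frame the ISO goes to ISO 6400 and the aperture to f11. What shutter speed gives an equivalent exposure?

ISO: 400 → 800 → 1600 → 3200 → 6400 — 4 stops raised (brighter).
Aperture: f/1.4 → f/2 → f/2.8 → f/4 → f/5.6 → f/8 → f/11 — 6 stops narrower (darker).
Net change so far: 2 stops darker. Offset with the shutter speed: 1/4 → 1/2 → 1.

1 s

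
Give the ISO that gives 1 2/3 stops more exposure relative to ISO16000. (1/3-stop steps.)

ISO 51200

ISO: 16000 → 20000 → 25600 → 32000 → 40000 → 51200 — 1 2/3 stops raised (brighter).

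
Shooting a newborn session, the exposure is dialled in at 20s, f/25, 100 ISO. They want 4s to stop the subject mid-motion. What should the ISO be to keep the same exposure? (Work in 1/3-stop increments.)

Shutter speed: 20 → 15 → 13 → 10 → 8 → 6 → 5 → 4 — 2 1/3 stops shorter (darker).
Need 2 1/3 stops brighter from the ISO: 100 → 125 → 160 → 200 → 250 → 320 → 400 → 500.

ISO 500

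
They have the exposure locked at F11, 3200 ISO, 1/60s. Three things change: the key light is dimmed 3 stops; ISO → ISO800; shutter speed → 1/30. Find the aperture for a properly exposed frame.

f/2.8

Scene light: 3 stops darker.
ISO: 3200 → 1600 → 800 — 2 stops dropped (darker).
Shutter speed: 1/60 → 1/30 — 1 stop longer (brighter).
Net so far: 4 stops darker. Aperture: f/11 → f/8 → f/5.6 → f/4 → f/2.8.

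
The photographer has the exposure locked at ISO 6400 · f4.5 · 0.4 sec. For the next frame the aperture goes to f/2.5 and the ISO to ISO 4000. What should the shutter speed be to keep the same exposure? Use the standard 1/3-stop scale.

1/5s

Aperture: f/4.5 → f/4 → f/3.5 → f/3.2 → f/2.8 → f/2.5 — 1 2/3 stops wider (brighter).
ISO: 6400 → 5000 → 4000 — 2/3 stop dropped (darker).
Net change so far: 1 stop brighter. Offset with the shutter speed: 0.4 → 0.3 → 1/4 → 1/5.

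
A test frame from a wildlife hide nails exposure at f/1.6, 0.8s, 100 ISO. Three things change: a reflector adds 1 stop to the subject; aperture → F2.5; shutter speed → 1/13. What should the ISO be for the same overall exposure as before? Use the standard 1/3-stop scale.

ISO 1250

Scene light: 1 stop brighter.
Aperture: f/1.6 → f/1.8 → f/2 → f/2.2 → f/2.5 — 1 1/3 stops stopped down (darker).
Shutter speed: 0.8 → 0.6 → 0.5 → 0.4 → 0.3 → 1/4 → 1/5 → 1/6 → 1/8 → 1/10 → 1/13 — 3 1/3 stops shorter (darker).
Net so far: 3 2/3 stops darker. ISO: 100 → 125 → 160 → 200 → 250 → 320 → 400 → 500 → 640 → 800 → 1000 → 1250.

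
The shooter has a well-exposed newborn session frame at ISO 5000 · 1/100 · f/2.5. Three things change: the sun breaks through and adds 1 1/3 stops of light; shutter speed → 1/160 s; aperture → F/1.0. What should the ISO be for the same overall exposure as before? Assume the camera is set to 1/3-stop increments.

ISO 500

Scene light: 1 1/3 stops brighter.
Shutter speed: 1/100 → 1/125 → 1/160 — 2/3 stop shorter (darker).
Aperture: f/2.5 → f/2.2 → f/2 → f/1.8 → f/1.6 → f/1.4 → f/1.2 → f/1.1 → f/1.0 — 2 2/3 stops wider (brighter).
Net so far: 3 1/3 stops brighter. ISO: 5000 → 4000 → 3200 → 2500 → 2000 → 1600 → 1250 → 1000 → 800 → 640 → 500.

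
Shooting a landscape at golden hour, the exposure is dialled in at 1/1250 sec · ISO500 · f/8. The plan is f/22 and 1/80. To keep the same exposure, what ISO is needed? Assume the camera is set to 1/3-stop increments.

ISO 250

Aperture: f/8 → f/9 → f/10 → f/11 → f/13 → f/14 → f/16 → f/18 → f/20 → f/22 — 3 stops smaller aperture (darker).
Shutter speed: 1/1250 → 1/1000 → 1/800 → 1/640 → 1/500 → 1/400 → 1/320 → 1/250 → 1/200 → 1/160 → 1/125 → 1/100 → 1/80 — 4 stops longer (brighter).
Net change so far: 1 stop brighter. Offset with the ISO: 500 → 400 → 320 → 250.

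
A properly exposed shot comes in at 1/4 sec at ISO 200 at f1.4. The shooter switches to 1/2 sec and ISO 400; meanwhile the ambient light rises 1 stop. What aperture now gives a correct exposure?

Scene light: 1 stop brighter.
Shutter speed: 1/4 → 1/2 — 1 stop slower (brighter).
ISO: 200 → 400 — 1 stop higher (brighter).
Net so far: 3 stops brighter. Aperture: f/1.4 → f/2 → f/2.8 → f/4.

f/4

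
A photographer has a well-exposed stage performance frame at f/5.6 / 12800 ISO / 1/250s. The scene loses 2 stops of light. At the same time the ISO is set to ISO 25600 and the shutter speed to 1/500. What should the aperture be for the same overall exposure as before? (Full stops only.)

f/2.8

Scene light: 2 stops darker.
ISO: 12800 → 25600 — 1 stop raised (brighter).
Shutter speed: 1/250 → 1/500 — 1 stop faster (darker).
Net so far: 2 stops darker. Aperture: f/5.6 → f/4 → f/2.8.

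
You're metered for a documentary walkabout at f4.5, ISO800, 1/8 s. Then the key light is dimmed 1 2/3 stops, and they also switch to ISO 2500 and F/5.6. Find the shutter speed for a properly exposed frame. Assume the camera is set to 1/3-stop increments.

1/5s

Scene light: 1 2/3 stops darker.
ISO: 800 → 1000 → 1250 → 1600 → 2000 → 2500 — 1 2/3 stops higher (brighter).
Aperture: f/4.5 → f/5 → f/5.6 — 2/3 stop narrower (darker).
Net so far: 2/3 stop darker. Shutter speed: 1/8 → 1/6 → 1/5.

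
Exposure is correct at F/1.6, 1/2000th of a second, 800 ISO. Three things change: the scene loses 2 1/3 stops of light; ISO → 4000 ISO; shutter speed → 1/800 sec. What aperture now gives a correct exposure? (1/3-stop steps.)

f/2.5

Scene light: 2 1/3 stops darker.
ISO: 800 → 1000 → 1250 → 1600 → 2000 → 2500 → 3200 → 4000 — 2 1/3 stops raised (brighter).
Shutter speed: 1/2000 → 1/1600 → 1/1250 → 1/1000 → 1/800 — 1 1/3 stops slower (brighter).
Net so far: 1 1/3 stops brighter. Aperture: f/1.6 → f/1.8 → f/2 → f/2.2 → f/2.5.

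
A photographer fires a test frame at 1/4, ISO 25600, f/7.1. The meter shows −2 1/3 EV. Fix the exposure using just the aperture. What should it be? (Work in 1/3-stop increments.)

f/3.2

Underexposed by 2 1/3 stops → need 2 1/3 stops brighter.
Aperture: f/7.1 → f/6.3 → f/5.6 → f/5 → f/4.5 → f/4 → f/3.5 → f/3.2.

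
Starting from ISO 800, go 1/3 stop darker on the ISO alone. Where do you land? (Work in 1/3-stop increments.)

ISO 640

ISO: 800 → 640 — 1/3 stop dropped (darker).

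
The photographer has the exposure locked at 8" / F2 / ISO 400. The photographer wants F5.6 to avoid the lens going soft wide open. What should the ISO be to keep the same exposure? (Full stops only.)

Aperture: f/2 → f/2.8 → f/4 → f/5.6 — 3 stops stopped down (darker).
Need 3 stops brighter from the ISO: 400 → 800 → 1600 → 3200.

ISO 3200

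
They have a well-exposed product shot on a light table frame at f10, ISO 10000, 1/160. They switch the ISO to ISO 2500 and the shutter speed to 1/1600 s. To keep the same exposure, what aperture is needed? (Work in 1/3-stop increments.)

ISO: 10000 → 8000 → 6400 → 5000 → 4000 → 3200 → 2500 — 2 stops lower (darker).
Shutter speed: 1/160 → 1/200 → 1/250 → 1/320 → 1/400 → 1/500 → 1/640 → 1/800 → 1/1000 → 1/1250 → 1/1600 — 3 1/3 stops shorter (darker).
Net change so far: 5 1/3 stops darker. Offset with the aperture: f/10 → f/9 → f/8 → f/7.1 → f/6.3 → f/5.6 → f/5 → f/4.5 → f/4 → f/3.5 → f/3.2 → f/2.8 → f/2.5 → f/2.2 → f/2 → f/1.8 → f/1.6.

f/1.6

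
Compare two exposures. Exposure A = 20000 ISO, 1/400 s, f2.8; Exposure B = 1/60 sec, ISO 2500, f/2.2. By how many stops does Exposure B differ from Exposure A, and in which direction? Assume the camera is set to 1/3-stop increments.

1/3 stop brighter

Aperture: f/2.8 → f/2.5 → f/2.2 — 2/3 stop larger aperture (brighter).
Shutter speed: 1/400 → 1/320 → 1/250 → 1/200 → 1/160 → 1/125 → 1/100 → 1/80 → 1/60 — 2 2/3 stops longer (brighter).
ISO: 20000 → 16000 → 12800 → 10000 → 8000 → 6400 → 5000 → 4000 → 3200 → 2500 — 3 stops lower (darker).
Net: +2/3 +2 2/3 −3 = +1/3 stops.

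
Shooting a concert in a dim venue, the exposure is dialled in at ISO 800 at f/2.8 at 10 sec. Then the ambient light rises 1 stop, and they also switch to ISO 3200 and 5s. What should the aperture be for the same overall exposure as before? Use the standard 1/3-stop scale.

f/5.6

Scene light: 1 stop brighter.
ISO: 800 → 1000 → 1250 → 1600 → 2000 → 2500 → 3200 — 2 stops raised (brighter).
Shutter speed: 10 → 8 → 6 → 5 — 1 stop faster (darker).
Net so far: 2 stops brighter. Aperture: f/2.8 → f/3.2 → f/3.5 → f/4 → f/4.5 → f/5 → f/5.6.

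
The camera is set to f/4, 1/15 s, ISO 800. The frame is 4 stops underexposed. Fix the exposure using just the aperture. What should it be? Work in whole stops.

Underexposed by 4 stops → need 4 stops brighter.
Aperture: f/4 → f/2.8 → f/2 → f/1.4 → f/1.0.

f/1.0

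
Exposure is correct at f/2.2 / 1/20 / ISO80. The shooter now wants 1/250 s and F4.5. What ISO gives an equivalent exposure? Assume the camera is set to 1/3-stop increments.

Shutter speed: 1/20 → 1/25 → 1/30 → 1/40 → 1/50 → 1/60 → 1/80 → 1/100 → 1/125 → 1/160 → 1/200 → 1/250 — 3 2/3 stops shorter (darker).
Aperture: f/2.2 → f/2.5 → f/2.8 → f/3.2 → f/3.5 → f/4 → f/4.5 — 2 stops smaller aperture (darker).
Net change so far: 5 2/3 stops darker. Offset with the ISO: 80 → 100 → 125 → 160 → 200 → 250 → 320 → 400 → 500 → 640 → 800 → 1000 → 1250 → 1600 → 2000 → 2500 → 3200 → 4000.

ISO 4000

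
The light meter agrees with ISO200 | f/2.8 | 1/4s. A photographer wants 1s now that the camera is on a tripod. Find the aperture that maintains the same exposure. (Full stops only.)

Shutter speed: 1/4 → 1/2 → 1 — 2 stops longer (brighter).
Need 2 stops darker from the aperture: f/2.8 → f/4 → f/5.6.

f/5.6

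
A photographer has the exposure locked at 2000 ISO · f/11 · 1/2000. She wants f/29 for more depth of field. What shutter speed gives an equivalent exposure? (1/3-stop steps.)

1/320s

Aperture: f/11 → f/13 → f/14 → f/16 → f/18 → f/20 → f/22 → f/25 → f/29 — 2 2/3 stops narrower (darker).
Need 2 2/3 stops brighter from the shutter speed: 1/2000 → 1/1600 → 1/1250 → 1/1000 → 1/800 → 1/640 → 1/500 → 1/400 → 1/320.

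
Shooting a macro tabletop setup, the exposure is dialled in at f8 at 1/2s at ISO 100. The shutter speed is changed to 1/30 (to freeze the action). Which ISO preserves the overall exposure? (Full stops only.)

Shutter speed: 1/2 → 1/4 → 1/8 → 1/15 → 1/30 — 4 stops shorter (darker).
Need 4 stops brighter from the ISO: 100 → 200 → 400 → 800 → 1600.

ISO 1600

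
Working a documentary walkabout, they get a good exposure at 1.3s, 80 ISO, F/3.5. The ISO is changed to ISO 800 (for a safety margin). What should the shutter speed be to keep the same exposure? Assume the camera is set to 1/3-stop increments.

ISO: 80 → 100 → 125 → 160 → 200 → 250 → 320 → 400 → 500 → 640 → 800 — 3 1/3 stops raised (brighter).
Need 3 1/3 stops darker from the shutter speed: 1.3 → 1 → 0.8 → 0.6 → 0.5 → 0.4 → 0.3 → 1/4 → 1/5 → 1/6 → 1/8.

1/8s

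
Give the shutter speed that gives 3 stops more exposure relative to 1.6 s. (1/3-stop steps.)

13 s

Shutter speed: 1.6 → 2 → 2.5 → 3.2 → 4 → 5 → 6 → 8 → 10 → 13 — 3 stops slower (brighter).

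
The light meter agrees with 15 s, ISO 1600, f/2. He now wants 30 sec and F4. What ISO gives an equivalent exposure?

ISO 3200

Shutter speed: 15 → 30 — 1 stop longer (brighter).
Aperture: f/2 → f/2.8 → f/4 — 2 stops smaller aperture (darker).
Net change so far: 1 stop darker. Offset with the ISO: 1600 → 3200.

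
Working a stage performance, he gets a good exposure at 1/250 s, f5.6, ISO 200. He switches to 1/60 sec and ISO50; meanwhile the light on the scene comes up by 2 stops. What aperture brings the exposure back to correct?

Scene light: 2 stops brighter.
Shutter speed: 1/250 → 1/125 → 1/60 — 2 stops longer (brighter).
ISO: 200 → 100 → 50 — 2 stops lower (darker).
Net so far: 2 stops brighter. Aperture: f/5.6 → f/8 → f/11.

f/11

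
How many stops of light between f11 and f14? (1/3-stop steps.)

f/11 → f/13 → f/14 — count the steps: 2 third-stops = 2/3 stop.

2/3 stop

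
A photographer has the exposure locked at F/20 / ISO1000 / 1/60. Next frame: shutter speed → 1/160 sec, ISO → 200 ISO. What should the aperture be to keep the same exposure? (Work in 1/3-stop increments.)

f/5.6

Shutter speed: 1/60 → 1/80 → 1/100 → 1/125 → 1/160 — 1 1/3 stops faster (darker).
ISO: 1000 → 800 → 640 → 500 → 400 → 320 → 250 → 200 — 2 1/3 stops lower (darker).
Net change so far: 3 2/3 stops darker. Offset with the aperture: f/20 → f/18 → f/16 → f/14 → f/13 → f/11 → f/10 → f/9 → f/8 → f/7.1 → f/6.3 → f/5.6.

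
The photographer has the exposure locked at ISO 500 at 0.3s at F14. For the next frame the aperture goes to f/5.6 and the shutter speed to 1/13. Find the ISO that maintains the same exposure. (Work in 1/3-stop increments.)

Aperture: f/14 → f/13 → f/11 → f/10 → f/9 → f/8 → f/7.1 → f/6.3 → f/5.6 — 2 2/3 stops opened up (brighter).
Shutter speed: 0.3 → 1/4 → 1/5 → 1/6 → 1/8 → 1/10 → 1/13 — 2 stops faster (darker).
Net change so far: 2/3 stop brighter. Offset with the ISO: 500 → 400 → 320.

ISO 320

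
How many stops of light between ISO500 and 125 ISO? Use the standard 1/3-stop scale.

500 → 400 → 320 → 250 → 200 → 160 → 125 — count the steps: 6 third-stops = 2 stops.

2 stops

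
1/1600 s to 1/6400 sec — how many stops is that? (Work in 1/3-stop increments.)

2 stops

1/1600 → 1/2000 → 1/2500 → 1/3200 → 1/4000 → 1/5000 → 1/6400 — count the steps: 6 third-stops = 2 stops.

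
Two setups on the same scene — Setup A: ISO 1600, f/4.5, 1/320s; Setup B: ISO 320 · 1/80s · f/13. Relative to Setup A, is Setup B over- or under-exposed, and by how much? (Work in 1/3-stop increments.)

Aperture: f/4.5 → f/5 → f/5.6 → f/6.3 → f/7.1 → f/8 → f/9 → f/10 → f/11 → f/13 — 3 stops smaller aperture (darker).
Shutter speed: 1/320 → 1/250 → 1/200 → 1/160 → 1/125 → 1/100 → 1/80 — 2 stops longer (brighter).
ISO: 1600 → 1250 → 1000 → 800 → 640 → 500 → 400 → 320 — 2 1/3 stops dropped (darker).
Net: −3 +2 −2 1/3 = −3 1/3 stops.

3 1/3 stops darker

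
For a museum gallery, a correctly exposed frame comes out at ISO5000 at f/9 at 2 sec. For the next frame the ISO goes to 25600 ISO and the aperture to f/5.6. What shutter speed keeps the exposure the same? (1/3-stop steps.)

ISO: 5000 → 6400 → 8000 → 10000 → 12800 → 16000 → 20000 → 25600 — 2 1/3 stops raised (brighter).
Aperture: f/9 → f/8 → f/7.1 → f/6.3 → f/5.6 — 1 1/3 stops wider (brighter).
Net change so far: 3 2/3 stops brighter. Offset with the shutter speed: 2 → 1.6 → 1.3 → 1 → 0.8 → 0.6 → 0.5 → 0.4 → 0.3 → 1/4 → 1/5 → 1/6.

1/6s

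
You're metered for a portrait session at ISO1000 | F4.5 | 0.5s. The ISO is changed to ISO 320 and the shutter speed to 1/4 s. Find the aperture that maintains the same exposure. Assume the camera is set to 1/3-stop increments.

ISO: 1000 → 800 → 640 → 500 → 400 → 320 — 1 2/3 stops dropped (darker).
Shutter speed: 0.5 → 0.4 → 0.3 → 1/4 — 1 stop shorter (darker).
Net change so far: 2 2/3 stops darker. Offset with the aperture: f/4.5 → f/4 → f/3.5 → f/3.2 → f/2.8 → f/2.5 → f/2.2 → f/2 → f/1.8.

f/1.8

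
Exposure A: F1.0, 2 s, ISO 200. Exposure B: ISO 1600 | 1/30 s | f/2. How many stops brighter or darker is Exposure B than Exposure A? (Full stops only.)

Aperture: f/1.0 → f/1.4 → f/2 — 2 stops smaller aperture (darker).
Shutter speed: 2 → 1 → 1/2 → 1/4 → 1/8 → 1/15 → 1/30 — 6 stops shorter (darker).
ISO: 200 → 400 → 800 → 1600 — 3 stops raised (brighter).
Net: −2 −6 +3 = −5 stops.

5 stops darker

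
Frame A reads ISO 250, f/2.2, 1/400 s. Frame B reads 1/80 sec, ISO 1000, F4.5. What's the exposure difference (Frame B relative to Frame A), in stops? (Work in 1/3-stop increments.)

2 1/3 stops brighter

Aperture: f/2.2 → f/2.5 → f/2.8 → f/3.2 → f/3.5 → f/4 → f/4.5 — 2 stops stopped down (darker).
Shutter speed: 1/400 → 1/320 → 1/250 → 1/200 → 1/160 → 1/125 → 1/100 → 1/80 — 2 1/3 stops slower (brighter).
ISO: 250 → 320 → 400 → 500 → 640 → 800 → 1000 — 2 stops raised (brighter).
Net: −2 +2 1/3 +2 = +2 1/3 stops.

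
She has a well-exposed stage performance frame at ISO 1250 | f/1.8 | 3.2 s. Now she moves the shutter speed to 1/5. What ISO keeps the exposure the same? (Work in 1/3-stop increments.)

ISO 20000

Shutter speed: 3.2 → 2.5 → 2 → 1.6 → 1.3 → 1 → 0.8 → 0.6 → 0.5 → 0.4 → 0.3 → 1/4 → 1/5 — 4 stops shorter (darker).
Need 4 stops brighter from the ISO: 1250 → 1600 → 2000 → 2500 → 3200 → 4000 → 5000 → 6400 → 8000 → 10000 → 12800 → 16000 → 20000.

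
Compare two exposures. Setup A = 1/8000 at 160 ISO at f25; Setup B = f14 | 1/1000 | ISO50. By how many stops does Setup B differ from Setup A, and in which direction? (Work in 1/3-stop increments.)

Aperture: f/25 → f/22 → f/20 → f/18 → f/16 → f/14 — 1 2/3 stops larger aperture (brighter).
Shutter speed: 1/8000 → 1/6400 → 1/5000 → 1/4000 → 1/3200 → 1/2500 → 1/2000 → 1/1600 → 1/1250 → 1/1000 — 3 stops slower (brighter).
ISO: 160 → 125 → 100 → 80 → 64 → 50 — 1 2/3 stops lower (darker).
Net: +1 2/3 +3 −1 2/3 = +3 stops.

3 stops brighter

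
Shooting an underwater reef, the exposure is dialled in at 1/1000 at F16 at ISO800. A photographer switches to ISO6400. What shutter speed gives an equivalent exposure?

1/8000s

ISO: 800 → 1600 → 3200 → 6400 — 3 stops raised (brighter).
Need 3 stops darker from the shutter speed: 1/1000 → 1/2000 → 1/4000 → 1/8000.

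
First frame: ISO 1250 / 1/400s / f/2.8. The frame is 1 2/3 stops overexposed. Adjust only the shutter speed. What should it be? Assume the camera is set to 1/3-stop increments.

Overexposed by 1 2/3 stops → need 1 2/3 stops darker.
Shutter speed: 1/400 → 1/500 → 1/640 → 1/800 → 1/1000 → 1/1250.

1/1250s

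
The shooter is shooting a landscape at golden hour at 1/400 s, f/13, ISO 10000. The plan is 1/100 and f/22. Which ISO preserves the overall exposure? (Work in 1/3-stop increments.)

Shutter speed: 1/400 → 1/320 → 1/250 → 1/200 → 1/160 → 1/125 → 1/100 — 2 stops slower (brighter).
Aperture: f/13 → f/14 → f/16 → f/18 → f/20 → f/22 — 1 2/3 stops smaller aperture (darker).
Net change so far: 1/3 stop brighter. Offset with the ISO: 10000 → 8000.

ISO 8000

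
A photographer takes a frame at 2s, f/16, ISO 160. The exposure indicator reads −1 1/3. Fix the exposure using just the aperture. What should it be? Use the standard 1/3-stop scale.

f/10

Underexposed by 1 1/3 stops → need 1 1/3 stops brighter.
Aperture: f/16 → f/14 → f/13 → f/11 → f/10.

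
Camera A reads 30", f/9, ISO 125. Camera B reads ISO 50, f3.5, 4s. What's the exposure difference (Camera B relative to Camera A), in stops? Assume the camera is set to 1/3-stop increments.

1 2/3 stops darker

Aperture: f/9 → f/8 → f/7.1 → f/6.3 → f/5.6 → f/5 → f/4.5 → f/4 → f/3.5 — 2 2/3 stops larger aperture (brighter).
Shutter speed: 30 → 25 → 20 → 15 → 13 → 10 → 8 → 6 → 5 → 4 — 3 stops shorter (darker).
ISO: 125 → 100 → 80 → 64 → 50 — 1 1/3 stops dropped (darker).
Net: +2 2/3 −3 −1 1/3 = −1 2/3 stops.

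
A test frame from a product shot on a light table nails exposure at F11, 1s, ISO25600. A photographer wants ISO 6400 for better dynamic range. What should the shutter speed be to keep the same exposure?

4 s

ISO: 25600 → 12800 → 6400 — 2 stops lower (darker).
Need 2 stops brighter from the shutter speed: 1 → 2 → 4.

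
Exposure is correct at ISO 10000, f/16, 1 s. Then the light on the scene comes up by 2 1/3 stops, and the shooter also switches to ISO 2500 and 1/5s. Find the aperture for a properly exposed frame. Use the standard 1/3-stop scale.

Scene light: 2 1/3 stops brighter.
ISO: 10000 → 8000 → 6400 → 5000 → 4000 → 3200 → 2500 — 2 stops lower (darker).
Shutter speed: 1 → 0.8 → 0.6 → 0.5 → 0.4 → 0.3 → 1/4 → 1/5 — 2 1/3 stops shorter (darker).
Net so far: 2 stops darker. Aperture: f/16 → f/14 → f/13 → f/11 → f/10 → f/9 → f/8.

f/8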